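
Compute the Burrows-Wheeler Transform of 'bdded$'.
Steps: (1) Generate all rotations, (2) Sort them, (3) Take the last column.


Rotations (sorted):
  0: $bdded -> last char: d
  1: bdded$ -> last char: $
  2: d$bdde -> last char: e
  3: dded$b -> last char: b
  4: ded$bd -> last char: d
  5: ed$bdd -> last char: d


BWT = d$ebdd


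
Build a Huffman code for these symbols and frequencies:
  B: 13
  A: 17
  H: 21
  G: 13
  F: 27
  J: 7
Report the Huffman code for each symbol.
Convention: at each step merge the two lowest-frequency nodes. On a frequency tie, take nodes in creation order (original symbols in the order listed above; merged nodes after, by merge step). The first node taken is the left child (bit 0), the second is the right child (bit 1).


Huffman tree construction:
Step 1: Merge J(7) + B(13) = 20
Step 2: Merge G(13) + A(17) = 30
Step 3: Merge (J+B)(20) + H(21) = 41
Step 4: Merge F(27) + (G+A)(30) = 57
Step 5: Merge ((J+B)+H)(41) + (F+(G+A))(57) = 98
Read each symbol's code off the tree from the root (left child = 0, right child = 1).

Codes:
  B: 001 (length 3)
  A: 111 (length 3)
  H: 01 (length 2)
  G: 110 (length 3)
  F: 10 (length 2)
  J: 000 (length 3)
Average code length: 246/98 = 2.5102 bits/symbol


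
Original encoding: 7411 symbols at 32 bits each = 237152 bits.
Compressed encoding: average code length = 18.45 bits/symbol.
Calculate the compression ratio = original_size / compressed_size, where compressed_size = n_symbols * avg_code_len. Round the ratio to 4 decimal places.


original_size = n_symbols * orig_bits = 7411 * 32 = 237152 bits
compressed_size = n_symbols * avg_code_len = 7411 * 18.45 = 136732.95 bits
ratio = original_size / compressed_size = 237152 / 136732.95 = 1.7344

Compression ratio = 1.7344


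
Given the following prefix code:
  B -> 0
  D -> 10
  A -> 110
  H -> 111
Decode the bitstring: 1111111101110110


Decoding step by step:
Bits 111 -> H
Bits 111 -> H
Bits 110 -> A
Bits 111 -> H
Bits 0 -> B
Bits 110 -> A


Decoded message: HHAHBA


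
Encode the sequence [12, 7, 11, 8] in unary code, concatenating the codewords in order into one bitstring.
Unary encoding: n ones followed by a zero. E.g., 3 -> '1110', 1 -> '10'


Encode each number as n ones followed by a terminating 0:
  12 -> 1111111111110 (13 bits)
  7 -> 11111110 (8 bits)
  11 -> 111111111110 (12 bits)
  8 -> 111111110 (9 bits)
Total length = 13 + 8 + 12 + 9 = 42 bits.

Unary([12, 7, 11, 8]) = 111111111111011111110111111111110111111110 (42 bits)


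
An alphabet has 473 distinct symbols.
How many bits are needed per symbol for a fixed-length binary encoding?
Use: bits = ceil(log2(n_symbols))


log2(473) = 8.8857
Bracket: 2^8 = 256 < 473 <= 2^9 = 512
So ceil(log2(473)) = 9

bits = ceil(log2(473)) = ceil(8.8857) = 9 bits


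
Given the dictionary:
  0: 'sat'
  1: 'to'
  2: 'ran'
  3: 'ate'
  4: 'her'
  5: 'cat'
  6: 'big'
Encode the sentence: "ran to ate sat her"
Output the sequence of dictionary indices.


Look up each word in the dictionary:
  'ran' -> 2
  'to' -> 1
  'ate' -> 3
  'sat' -> 0
  'her' -> 4

Encoded: [2, 1, 3, 0, 4]


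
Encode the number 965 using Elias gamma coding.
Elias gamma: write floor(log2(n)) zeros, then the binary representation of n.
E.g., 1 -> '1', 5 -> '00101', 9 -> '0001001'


num_bits = floor(log2(965)) + 1 = 10
leading_zeros = num_bits - 1 = 9
binary(965) = 1111000101

Elias gamma(965) = '000000000' + '1111000101' = 0000000001111000101 (19 bits)


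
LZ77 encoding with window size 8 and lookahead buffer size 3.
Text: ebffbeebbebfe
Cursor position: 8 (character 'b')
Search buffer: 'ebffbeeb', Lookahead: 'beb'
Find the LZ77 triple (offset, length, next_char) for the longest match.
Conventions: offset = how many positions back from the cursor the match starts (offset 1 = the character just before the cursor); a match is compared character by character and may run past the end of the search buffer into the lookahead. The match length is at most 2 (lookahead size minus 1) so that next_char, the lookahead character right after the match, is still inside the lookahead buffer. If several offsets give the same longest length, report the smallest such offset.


Try each offset into the search buffer:
  offset=1 (pos 7, char 'b'): match length 1
  offset=2 (pos 6, char 'e'): match length 0
  offset=3 (pos 5, char 'e'): match length 0
  offset=4 (pos 4, char 'b'): match length 2
  offset=5 (pos 3, char 'f'): match length 0
  offset=6 (pos 2, char 'f'): match length 0
  offset=7 (pos 1, char 'b'): match length 1
  offset=8 (pos 0, char 'e'): match length 0
Longest match has length 2 at offset 4.
next_char = character at position 8 + 2 = 10 -> 'b'

Best match: offset=4, length=2 (matching 'be' starting at position 4)
LZ77 triple: (4, 2, 'b')


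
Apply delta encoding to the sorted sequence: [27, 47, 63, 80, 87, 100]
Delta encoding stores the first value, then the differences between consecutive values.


First value: 27
Deltas:
  47 - 27 = 20
  63 - 47 = 16
  80 - 63 = 17
  87 - 80 = 7
  100 - 87 = 13


Delta encoded: [27, 20, 16, 17, 7, 13]


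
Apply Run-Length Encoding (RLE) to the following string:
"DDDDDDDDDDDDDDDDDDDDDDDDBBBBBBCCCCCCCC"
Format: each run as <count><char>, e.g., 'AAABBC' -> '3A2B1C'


Scanning runs left to right:
  i=0: run of 'D' x 24 -> '24D'
  i=24: run of 'B' x 6 -> '6B'
  i=30: run of 'C' x 8 -> '8C'

RLE = 24D6B8C


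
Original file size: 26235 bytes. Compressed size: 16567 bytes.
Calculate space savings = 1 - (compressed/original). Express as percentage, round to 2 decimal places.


ratio = compressed/original = 16567/26235 = 0.631485
savings = 1 - ratio = 1 - 0.631485 = 0.368515
as a percentage: 0.368515 * 100 = 36.85%

Space savings = 1 - 16567/26235 = 36.85%


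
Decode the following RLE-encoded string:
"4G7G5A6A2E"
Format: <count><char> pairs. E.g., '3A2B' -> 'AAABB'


Expanding each <count><char> pair:
  4G -> 'GGGG'
  7G -> 'GGGGGGG'
  5A -> 'AAAAA'
  6A -> 'AAAAAA'
  2E -> 'EE'

Decoded = GGGGGGGGGGGAAAAAAAAAAAEE


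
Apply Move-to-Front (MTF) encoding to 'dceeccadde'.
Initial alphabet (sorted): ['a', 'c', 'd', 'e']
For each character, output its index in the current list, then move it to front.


MTF encoding:
'd': index 2 in ['a', 'c', 'd', 'e'] -> ['d', 'a', 'c', 'e']
'c': index 2 in ['d', 'a', 'c', 'e'] -> ['c', 'd', 'a', 'e']
'e': index 3 in ['c', 'd', 'a', 'e'] -> ['e', 'c', 'd', 'a']
'e': index 0 in ['e', 'c', 'd', 'a'] -> ['e', 'c', 'd', 'a']
'c': index 1 in ['e', 'c', 'd', 'a'] -> ['c', 'e', 'd', 'a']
'c': index 0 in ['c', 'e', 'd', 'a'] -> ['c', 'e', 'd', 'a']
'a': index 3 in ['c', 'e', 'd', 'a'] -> ['a', 'c', 'e', 'd']
'd': index 3 in ['a', 'c', 'e', 'd'] -> ['d', 'a', 'c', 'e']
'd': index 0 in ['d', 'a', 'c', 'e'] -> ['d', 'a', 'c', 'e']
'e': index 3 in ['d', 'a', 'c', 'e'] -> ['e', 'd', 'a', 'c']


Output: [2, 2, 3, 0, 1, 0, 3, 3, 0, 3]


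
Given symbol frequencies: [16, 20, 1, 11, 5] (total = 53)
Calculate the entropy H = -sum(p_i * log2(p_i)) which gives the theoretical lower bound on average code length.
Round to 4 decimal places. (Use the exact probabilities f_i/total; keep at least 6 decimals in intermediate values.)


Per-symbol terms -p_i * log2(p_i) with p_i = f_i/53:
  p = 16/53 = 0.301887: log2(p) = -1.727920, -p*log2(p) = 0.521636
  p = 20/53 = 0.377358: log2(p) = -1.405992, -p*log2(p) = 0.530563
  p = 1/53 = 0.018868: log2(p) = -5.727920, -p*log2(p) = 0.108074
  p = 11/53 = 0.207547: log2(p) = -2.268489, -p*log2(p) = 0.470818
  p = 5/53 = 0.094340: log2(p) = -3.405992, -p*log2(p) = 0.321320
H = 0.521636 + 0.530563 + 0.108074 + 0.470818 + 0.321320 = 1.952411

H = 1.9524 bits/symbol


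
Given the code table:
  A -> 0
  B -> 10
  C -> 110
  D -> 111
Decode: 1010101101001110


Decoding:
10 -> B
10 -> B
10 -> B
110 -> C
10 -> B
0 -> A
111 -> D
0 -> A


Result: BBBCBADA


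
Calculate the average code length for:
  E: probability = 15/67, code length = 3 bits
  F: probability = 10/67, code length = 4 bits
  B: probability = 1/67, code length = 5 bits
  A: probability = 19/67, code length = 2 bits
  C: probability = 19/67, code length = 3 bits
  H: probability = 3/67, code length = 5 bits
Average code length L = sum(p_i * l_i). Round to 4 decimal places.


Weighted contributions p_i * l_i:
  E: (15/67) * 3 = 45/67
  F: (10/67) * 4 = 40/67
  B: (1/67) * 5 = 5/67
  A: (19/67) * 2 = 38/67
  C: (19/67) * 3 = 57/67
  H: (3/67) * 5 = 15/67
Sum = (45 + 40 + 5 + 38 + 57 + 15)/67 = 200/67

L = 200/67 = 2.9851 bits/symbol


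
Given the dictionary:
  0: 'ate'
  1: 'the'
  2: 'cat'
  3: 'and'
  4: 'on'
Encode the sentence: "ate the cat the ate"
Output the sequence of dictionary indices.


Look up each word in the dictionary:
  'ate' -> 0
  'the' -> 1
  'cat' -> 2
  'the' -> 1
  'ate' -> 0

Encoded: [0, 1, 2, 1, 0]


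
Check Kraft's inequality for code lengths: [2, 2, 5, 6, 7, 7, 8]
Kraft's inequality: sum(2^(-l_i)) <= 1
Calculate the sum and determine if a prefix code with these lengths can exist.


Sum = 2^(-2) + 2^(-2) + 2^(-5) + 2^(-6) + 2^(-7) + 2^(-7) + 2^(-8)
    = 0.25 + 0.25 + 0.03125 + 0.015625 + 0.0078125 + 0.0078125 + 0.00390625
    = 145/256 = 0.56640625
Since 0.56640625 <= 1, Kraft's inequality IS satisfied.
A prefix code with these lengths CAN exist.

Kraft sum = 0.56640625. Satisfied.


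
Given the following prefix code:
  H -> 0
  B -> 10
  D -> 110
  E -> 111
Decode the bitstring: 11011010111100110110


Decoding step by step:
Bits 110 -> D
Bits 110 -> D
Bits 10 -> B
Bits 111 -> E
Bits 10 -> B
Bits 0 -> H
Bits 110 -> D
Bits 110 -> D


Decoded message: DDBEBHDD


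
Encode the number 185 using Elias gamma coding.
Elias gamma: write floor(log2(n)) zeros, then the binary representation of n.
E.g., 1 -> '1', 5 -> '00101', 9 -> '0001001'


num_bits = floor(log2(185)) + 1 = 8
leading_zeros = num_bits - 1 = 7
binary(185) = 10111001

Elias gamma(185) = '0000000' + '10111001' = 000000010111001 (15 bits)


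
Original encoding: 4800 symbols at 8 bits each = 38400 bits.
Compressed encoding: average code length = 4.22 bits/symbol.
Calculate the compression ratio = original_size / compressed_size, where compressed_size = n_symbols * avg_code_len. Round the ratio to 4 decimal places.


original_size = n_symbols * orig_bits = 4800 * 8 = 38400 bits
compressed_size = n_symbols * avg_code_len = 4800 * 4.22 = 20256.0 bits
ratio = original_size / compressed_size = 38400 / 20256.0 = 1.8957

Compression ratio = 1.8957


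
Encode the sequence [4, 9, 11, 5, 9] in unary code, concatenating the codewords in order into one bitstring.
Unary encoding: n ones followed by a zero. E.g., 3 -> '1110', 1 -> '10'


Encode each number as n ones followed by a terminating 0:
  4 -> 11110 (5 bits)
  9 -> 1111111110 (10 bits)
  11 -> 111111111110 (12 bits)
  5 -> 111110 (6 bits)
  9 -> 1111111110 (10 bits)
Total length = 5 + 10 + 12 + 6 + 10 = 43 bits.

Unary([4, 9, 11, 5, 9]) = 1111011111111101111111111101111101111111110 (43 bits)


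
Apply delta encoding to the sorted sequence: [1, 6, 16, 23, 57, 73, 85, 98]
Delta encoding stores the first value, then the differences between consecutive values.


First value: 1
Deltas:
  6 - 1 = 5
  16 - 6 = 10
  23 - 16 = 7
  57 - 23 = 34
  73 - 57 = 16
  85 - 73 = 12
  98 - 85 = 13


Delta encoded: [1, 5, 10, 7, 34, 16, 12, 13]


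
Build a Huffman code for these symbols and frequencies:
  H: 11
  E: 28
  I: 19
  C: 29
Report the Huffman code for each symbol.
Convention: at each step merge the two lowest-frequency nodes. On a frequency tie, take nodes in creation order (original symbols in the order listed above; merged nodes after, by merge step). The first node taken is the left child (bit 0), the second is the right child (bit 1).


Huffman tree construction:
Step 1: Merge H(11) + I(19) = 30
Step 2: Merge E(28) + C(29) = 57
Step 3: Merge (H+I)(30) + (E+C)(57) = 87
Read each symbol's code off the tree from the root (left child = 0, right child = 1).

Codes:
  H: 00 (length 2)
  E: 10 (length 2)
  I: 01 (length 2)
  C: 11 (length 2)
Average code length: 174/87 = 2.0000 bits/symbol


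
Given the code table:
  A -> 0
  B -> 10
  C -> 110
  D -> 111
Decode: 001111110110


Decoding:
0 -> A
0 -> A
111 -> D
111 -> D
0 -> A
110 -> C


Result: AADDAC


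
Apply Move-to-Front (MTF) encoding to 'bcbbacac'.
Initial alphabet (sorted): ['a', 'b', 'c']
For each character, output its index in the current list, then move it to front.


MTF encoding:
'b': index 1 in ['a', 'b', 'c'] -> ['b', 'a', 'c']
'c': index 2 in ['b', 'a', 'c'] -> ['c', 'b', 'a']
'b': index 1 in ['c', 'b', 'a'] -> ['b', 'c', 'a']
'b': index 0 in ['b', 'c', 'a'] -> ['b', 'c', 'a']
'a': index 2 in ['b', 'c', 'a'] -> ['a', 'b', 'c']
'c': index 2 in ['a', 'b', 'c'] -> ['c', 'a', 'b']
'a': index 1 in ['c', 'a', 'b'] -> ['a', 'c', 'b']
'c': index 1 in ['a', 'c', 'b'] -> ['c', 'a', 'b']


Output: [1, 2, 1, 0, 2, 2, 1, 1]


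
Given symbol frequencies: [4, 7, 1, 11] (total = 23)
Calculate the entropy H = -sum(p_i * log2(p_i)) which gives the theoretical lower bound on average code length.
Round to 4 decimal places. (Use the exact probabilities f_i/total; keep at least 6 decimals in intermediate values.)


Per-symbol terms -p_i * log2(p_i) with p_i = f_i/23:
  p = 4/23 = 0.173913: log2(p) = -2.523562, -p*log2(p) = 0.438880
  p = 7/23 = 0.304348: log2(p) = -1.716207, -p*log2(p) = 0.522324
  p = 1/23 = 0.043478: log2(p) = -4.523562, -p*log2(p) = 0.196677
  p = 11/23 = 0.478261: log2(p) = -1.064130, -p*log2(p) = 0.508932
H = 0.438880 + 0.522324 + 0.196677 + 0.508932 = 1.666813

H = 1.6668 bits/symbol


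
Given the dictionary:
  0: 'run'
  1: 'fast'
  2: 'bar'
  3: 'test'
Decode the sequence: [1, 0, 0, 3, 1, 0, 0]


Look up each index in the dictionary:
  1 -> 'fast'
  0 -> 'run'
  0 -> 'run'
  3 -> 'test'
  1 -> 'fast'
  0 -> 'run'
  0 -> 'run'

Decoded: "fast run run test fast run run"


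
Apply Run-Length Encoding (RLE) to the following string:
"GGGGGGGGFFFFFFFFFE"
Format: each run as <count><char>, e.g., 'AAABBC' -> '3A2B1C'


Scanning runs left to right:
  i=0: run of 'G' x 8 -> '8G'
  i=8: run of 'F' x 9 -> '9F'
  i=17: run of 'E' x 1 -> '1E'

RLE = 8G9F1E


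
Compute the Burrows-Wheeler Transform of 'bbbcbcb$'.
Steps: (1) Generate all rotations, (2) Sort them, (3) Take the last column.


Rotations (sorted):
  0: $bbbcbcb -> last char: b
  1: b$bbbcbc -> last char: c
  2: bbbcbcb$ -> last char: $
  3: bbcbcb$b -> last char: b
  4: bcb$bbbc -> last char: c
  5: bcbcb$bb -> last char: b
  6: cb$bbbcb -> last char: b
  7: cbcb$bbb -> last char: b


BWT = bc$bcbbb


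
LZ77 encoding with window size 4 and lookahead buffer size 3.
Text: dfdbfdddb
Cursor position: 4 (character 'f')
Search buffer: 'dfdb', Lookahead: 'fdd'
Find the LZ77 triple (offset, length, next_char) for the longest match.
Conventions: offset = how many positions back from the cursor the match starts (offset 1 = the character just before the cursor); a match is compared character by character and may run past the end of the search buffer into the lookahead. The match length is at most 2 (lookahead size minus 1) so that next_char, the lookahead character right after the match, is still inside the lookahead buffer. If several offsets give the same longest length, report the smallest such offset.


Try each offset into the search buffer:
  offset=1 (pos 3, char 'b'): match length 0
  offset=2 (pos 2, char 'd'): match length 0
  offset=3 (pos 1, char 'f'): match length 2
  offset=4 (pos 0, char 'd'): match length 0
Longest match has length 2 at offset 3.
next_char = character at position 4 + 2 = 6 -> 'd'

Best match: offset=3, length=2 (matching 'fd' starting at position 1)
LZ77 triple: (3, 2, 'd')


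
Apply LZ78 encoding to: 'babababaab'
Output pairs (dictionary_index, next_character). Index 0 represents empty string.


LZ78 encoding steps:
Dictionary: {0: ''}
Step 1: w='' (idx 0), next='b' -> output (0, 'b'), add 'b' as idx 1
Step 2: w='' (idx 0), next='a' -> output (0, 'a'), add 'a' as idx 2
Step 3: w='b' (idx 1), next='a' -> output (1, 'a'), add 'ba' as idx 3
Step 4: w='ba' (idx 3), next='b' -> output (3, 'b'), add 'bab' as idx 4
Step 5: w='a' (idx 2), next='a' -> output (2, 'a'), add 'aa' as idx 5
Step 6: w='b' (idx 1), end of input -> output (1, '')


Encoded: [(0, 'b'), (0, 'a'), (1, 'a'), (3, 'b'), (2, 'a'), (1, '')]


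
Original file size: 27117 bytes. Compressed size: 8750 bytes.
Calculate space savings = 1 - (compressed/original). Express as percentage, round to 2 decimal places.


ratio = compressed/original = 8750/27117 = 0.322676
savings = 1 - ratio = 1 - 0.322676 = 0.677324
as a percentage: 0.677324 * 100 = 67.73%

Space savings = 1 - 8750/27117 = 67.73%


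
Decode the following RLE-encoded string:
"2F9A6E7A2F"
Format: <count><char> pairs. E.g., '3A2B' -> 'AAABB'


Expanding each <count><char> pair:
  2F -> 'FF'
  9A -> 'AAAAAAAAA'
  6E -> 'EEEEEE'
  7A -> 'AAAAAAA'
  2F -> 'FF'

Decoded = FFAAAAAAAAAEEEEEEAAAAAAAFF


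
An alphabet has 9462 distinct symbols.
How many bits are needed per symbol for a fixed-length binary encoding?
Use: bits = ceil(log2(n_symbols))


log2(9462) = 13.2079
Bracket: 2^13 = 8192 < 9462 <= 2^14 = 16384
So ceil(log2(9462)) = 14

bits = ceil(log2(9462)) = ceil(13.2079) = 14 bits


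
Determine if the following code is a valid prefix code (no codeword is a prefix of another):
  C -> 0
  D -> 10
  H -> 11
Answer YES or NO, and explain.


Checking each pair (does one codeword prefix another?):
  C='0' vs D='10': no prefix
  C='0' vs H='11': no prefix
  D='10' vs C='0': no prefix
  D='10' vs H='11': no prefix
  H='11' vs C='0': no prefix
  H='11' vs D='10': no prefix
No violation found over all pairs.

YES -- this is a valid prefix code. No codeword is a prefix of any other codeword.


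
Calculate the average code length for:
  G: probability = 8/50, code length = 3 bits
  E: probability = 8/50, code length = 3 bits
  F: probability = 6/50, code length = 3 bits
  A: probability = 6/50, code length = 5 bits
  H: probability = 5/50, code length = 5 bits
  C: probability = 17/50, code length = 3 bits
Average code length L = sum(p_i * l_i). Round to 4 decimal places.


Weighted contributions p_i * l_i:
  G: (8/50) * 3 = 24/50
  E: (8/50) * 3 = 24/50
  F: (6/50) * 3 = 18/50
  A: (6/50) * 5 = 30/50
  H: (5/50) * 5 = 25/50
  C: (17/50) * 3 = 51/50
Sum = (24 + 24 + 18 + 30 + 25 + 51)/50 = 172/50

L = 172/50 = 3.4400 bits/symbol


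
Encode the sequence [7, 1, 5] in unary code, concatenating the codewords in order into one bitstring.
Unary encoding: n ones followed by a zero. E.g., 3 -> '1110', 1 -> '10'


Encode each number as n ones followed by a terminating 0:
  7 -> 11111110 (8 bits)
  1 -> 10 (2 bits)
  5 -> 111110 (6 bits)
Total length = 8 + 2 + 6 = 16 bits.

Unary([7, 1, 5]) = 1111111010111110 (16 bits)


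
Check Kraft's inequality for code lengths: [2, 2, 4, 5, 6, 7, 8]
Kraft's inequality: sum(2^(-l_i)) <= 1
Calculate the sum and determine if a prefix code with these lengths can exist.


Sum = 2^(-2) + 2^(-2) + 2^(-4) + 2^(-5) + 2^(-6) + 2^(-7) + 2^(-8)
    = 0.25 + 0.25 + 0.0625 + 0.03125 + 0.015625 + 0.0078125 + 0.00390625
    = 159/256 = 0.62109375
Since 0.62109375 <= 1, Kraft's inequality IS satisfied.
A prefix code with these lengths CAN exist.

Kraft sum = 0.62109375. Satisfied.


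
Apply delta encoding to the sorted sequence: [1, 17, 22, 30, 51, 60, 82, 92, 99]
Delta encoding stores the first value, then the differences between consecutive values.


First value: 1
Deltas:
  17 - 1 = 16
  22 - 17 = 5
  30 - 22 = 8
  51 - 30 = 21
  60 - 51 = 9
  82 - 60 = 22
  92 - 82 = 10
  99 - 92 = 7


Delta encoded: [1, 16, 5, 8, 21, 9, 22, 10, 7]


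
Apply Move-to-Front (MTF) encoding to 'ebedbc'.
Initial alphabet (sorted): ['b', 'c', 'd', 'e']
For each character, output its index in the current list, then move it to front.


MTF encoding:
'e': index 3 in ['b', 'c', 'd', 'e'] -> ['e', 'b', 'c', 'd']
'b': index 1 in ['e', 'b', 'c', 'd'] -> ['b', 'e', 'c', 'd']
'e': index 1 in ['b', 'e', 'c', 'd'] -> ['e', 'b', 'c', 'd']
'd': index 3 in ['e', 'b', 'c', 'd'] -> ['d', 'e', 'b', 'c']
'b': index 2 in ['d', 'e', 'b', 'c'] -> ['b', 'd', 'e', 'c']
'c': index 3 in ['b', 'd', 'e', 'c'] -> ['c', 'b', 'd', 'e']


Output: [3, 1, 1, 3, 2, 3]


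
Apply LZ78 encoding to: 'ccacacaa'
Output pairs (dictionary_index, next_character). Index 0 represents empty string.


LZ78 encoding steps:
Dictionary: {0: ''}
Step 1: w='' (idx 0), next='c' -> output (0, 'c'), add 'c' as idx 1
Step 2: w='c' (idx 1), next='a' -> output (1, 'a'), add 'ca' as idx 2
Step 3: w='ca' (idx 2), next='c' -> output (2, 'c'), add 'cac' as idx 3
Step 4: w='' (idx 0), next='a' -> output (0, 'a'), add 'a' as idx 4
Step 5: w='a' (idx 4), end of input -> output (4, '')


Encoded: [(0, 'c'), (1, 'a'), (2, 'c'), (0, 'a'), (4, '')]


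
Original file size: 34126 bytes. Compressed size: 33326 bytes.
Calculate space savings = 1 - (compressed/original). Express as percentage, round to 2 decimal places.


ratio = compressed/original = 33326/34126 = 0.976557
savings = 1 - ratio = 1 - 0.976557 = 0.023443
as a percentage: 0.023443 * 100 = 2.34%

Space savings = 1 - 33326/34126 = 2.34%


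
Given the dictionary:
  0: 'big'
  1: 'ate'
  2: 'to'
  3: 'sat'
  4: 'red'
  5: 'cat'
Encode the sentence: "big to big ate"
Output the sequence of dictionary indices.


Look up each word in the dictionary:
  'big' -> 0
  'to' -> 2
  'big' -> 0
  'ate' -> 1

Encoded: [0, 2, 0, 1]


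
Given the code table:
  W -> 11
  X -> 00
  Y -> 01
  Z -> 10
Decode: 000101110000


Decoding:
00 -> X
01 -> Y
01 -> Y
11 -> W
00 -> X
00 -> X


Result: XYYWXX


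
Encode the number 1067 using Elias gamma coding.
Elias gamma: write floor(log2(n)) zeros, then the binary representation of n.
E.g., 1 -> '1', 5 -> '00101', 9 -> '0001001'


num_bits = floor(log2(1067)) + 1 = 11
leading_zeros = num_bits - 1 = 10
binary(1067) = 10000101011

Elias gamma(1067) = '0000000000' + '10000101011' = 000000000010000101011 (21 bits)


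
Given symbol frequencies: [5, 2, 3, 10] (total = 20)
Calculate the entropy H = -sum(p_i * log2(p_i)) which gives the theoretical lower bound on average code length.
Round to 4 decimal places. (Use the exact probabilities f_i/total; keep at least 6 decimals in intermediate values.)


Per-symbol terms -p_i * log2(p_i) with p_i = f_i/20:
  p = 5/20 = 0.250000: log2(p) = -2.000000, -p*log2(p) = 0.500000
  p = 2/20 = 0.100000: log2(p) = -3.321928, -p*log2(p) = 0.332193
  p = 3/20 = 0.150000: log2(p) = -2.736966, -p*log2(p) = 0.410545
  p = 10/20 = 0.500000: log2(p) = -1.000000, -p*log2(p) = 0.500000
H = 0.500000 + 0.332193 + 0.410545 + 0.500000 = 1.742738

H = 1.7427 bits/symbol


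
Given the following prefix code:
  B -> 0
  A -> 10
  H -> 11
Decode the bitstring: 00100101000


Decoding step by step:
Bits 0 -> B
Bits 0 -> B
Bits 10 -> A
Bits 0 -> B
Bits 10 -> A
Bits 10 -> A
Bits 0 -> B
Bits 0 -> B


Decoded message: BBABAABB


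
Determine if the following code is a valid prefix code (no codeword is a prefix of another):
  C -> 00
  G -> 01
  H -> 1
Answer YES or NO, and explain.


Checking each pair (does one codeword prefix another?):
  C='00' vs G='01': no prefix
  C='00' vs H='1': no prefix
  G='01' vs C='00': no prefix
  G='01' vs H='1': no prefix
  H='1' vs C='00': no prefix
  H='1' vs G='01': no prefix
No violation found over all pairs.

YES -- this is a valid prefix code. No codeword is a prefix of any other codeword.


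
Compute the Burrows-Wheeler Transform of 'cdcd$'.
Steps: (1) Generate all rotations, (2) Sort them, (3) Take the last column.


Rotations (sorted):
  0: $cdcd -> last char: d
  1: cd$cd -> last char: d
  2: cdcd$ -> last char: $
  3: d$cdc -> last char: c
  4: dcd$c -> last char: c


BWT = dd$cc


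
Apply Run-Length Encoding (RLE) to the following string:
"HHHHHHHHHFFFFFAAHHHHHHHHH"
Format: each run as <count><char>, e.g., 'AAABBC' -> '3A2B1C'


Scanning runs left to right:
  i=0: run of 'H' x 9 -> '9H'
  i=9: run of 'F' x 5 -> '5F'
  i=14: run of 'A' x 2 -> '2A'
  i=16: run of 'H' x 9 -> '9H'

RLE = 9H5F2A9H


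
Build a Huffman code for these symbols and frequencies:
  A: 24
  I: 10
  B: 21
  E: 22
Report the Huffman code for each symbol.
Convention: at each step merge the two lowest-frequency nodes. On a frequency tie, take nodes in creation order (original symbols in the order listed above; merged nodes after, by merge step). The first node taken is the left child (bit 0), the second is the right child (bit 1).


Huffman tree construction:
Step 1: Merge I(10) + B(21) = 31
Step 2: Merge E(22) + A(24) = 46
Step 3: Merge (I+B)(31) + (E+A)(46) = 77
Read each symbol's code off the tree from the root (left child = 0, right child = 1).

Codes:
  A: 11 (length 2)
  I: 00 (length 2)
  B: 01 (length 2)
  E: 10 (length 2)
Average code length: 154/77 = 2.0000 bits/symbol


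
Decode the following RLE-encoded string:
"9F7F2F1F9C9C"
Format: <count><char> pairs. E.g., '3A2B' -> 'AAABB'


Expanding each <count><char> pair:
  9F -> 'FFFFFFFFF'
  7F -> 'FFFFFFF'
  2F -> 'FF'
  1F -> 'F'
  9C -> 'CCCCCCCCC'
  9C -> 'CCCCCCCCC'

Decoded = FFFFFFFFFFFFFFFFFFFCCCCCCCCCCCCCCCCCC


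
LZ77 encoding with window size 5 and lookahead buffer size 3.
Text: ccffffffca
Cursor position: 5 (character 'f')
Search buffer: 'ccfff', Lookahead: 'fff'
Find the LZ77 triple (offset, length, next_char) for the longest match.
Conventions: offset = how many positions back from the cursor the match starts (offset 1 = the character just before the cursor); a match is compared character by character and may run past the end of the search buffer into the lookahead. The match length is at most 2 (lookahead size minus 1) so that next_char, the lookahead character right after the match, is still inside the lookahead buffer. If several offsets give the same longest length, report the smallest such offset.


Try each offset into the search buffer:
  offset=1 (pos 4, char 'f'): match length 2
  offset=2 (pos 3, char 'f'): match length 2
  offset=3 (pos 2, char 'f'): match length 2
  offset=4 (pos 1, char 'c'): match length 0
  offset=5 (pos 0, char 'c'): match length 0
Longest match has length 2, found at offsets 1, 2, 3; take the smallest, offset 1.
next_char = character at position 5 + 2 = 7 -> 'f'

Best match: offset=1, length=2 (matching 'ff' starting at position 4)
LZ77 triple: (1, 2, 'f')


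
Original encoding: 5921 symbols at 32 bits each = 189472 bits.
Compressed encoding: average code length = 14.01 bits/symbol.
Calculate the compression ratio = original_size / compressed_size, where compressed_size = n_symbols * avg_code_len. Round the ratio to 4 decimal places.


original_size = n_symbols * orig_bits = 5921 * 32 = 189472 bits
compressed_size = n_symbols * avg_code_len = 5921 * 14.01 = 82953.21 bits
ratio = original_size / compressed_size = 189472 / 82953.21 = 2.2841

Compression ratio = 2.2841


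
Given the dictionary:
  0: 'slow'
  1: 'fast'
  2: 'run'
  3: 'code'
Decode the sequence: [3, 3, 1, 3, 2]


Look up each index in the dictionary:
  3 -> 'code'
  3 -> 'code'
  1 -> 'fast'
  3 -> 'code'
  2 -> 'run'

Decoded: "code code fast code run"


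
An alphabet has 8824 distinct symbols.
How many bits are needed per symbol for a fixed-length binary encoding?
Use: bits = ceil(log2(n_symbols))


log2(8824) = 13.1072
Bracket: 2^13 = 8192 < 8824 <= 2^14 = 16384
So ceil(log2(8824)) = 14

bits = ceil(log2(8824)) = ceil(13.1072) = 14 bits


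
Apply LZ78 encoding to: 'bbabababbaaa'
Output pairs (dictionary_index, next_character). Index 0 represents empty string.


LZ78 encoding steps:
Dictionary: {0: ''}
Step 1: w='' (idx 0), next='b' -> output (0, 'b'), add 'b' as idx 1
Step 2: w='b' (idx 1), next='a' -> output (1, 'a'), add 'ba' as idx 2
Step 3: w='ba' (idx 2), next='b' -> output (2, 'b'), add 'bab' as idx 3
Step 4: w='' (idx 0), next='a' -> output (0, 'a'), add 'a' as idx 4
Step 5: w='b' (idx 1), next='b' -> output (1, 'b'), add 'bb' as idx 5
Step 6: w='a' (idx 4), next='a' -> output (4, 'a'), add 'aa' as idx 6
Step 7: w='a' (idx 4), end of input -> output (4, '')


Encoded: [(0, 'b'), (1, 'a'), (2, 'b'), (0, 'a'), (1, 'b'), (4, 'a'), (4, '')]


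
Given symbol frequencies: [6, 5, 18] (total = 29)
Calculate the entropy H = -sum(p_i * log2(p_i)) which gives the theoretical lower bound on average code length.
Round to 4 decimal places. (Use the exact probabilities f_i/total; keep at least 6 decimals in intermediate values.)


Per-symbol terms -p_i * log2(p_i) with p_i = f_i/29:
  p = 6/29 = 0.206897: log2(p) = -2.273018, -p*log2(p) = 0.470280
  p = 5/29 = 0.172414: log2(p) = -2.536053, -p*log2(p) = 0.437251
  p = 18/29 = 0.620690: log2(p) = -0.688056, -p*log2(p) = 0.427069
H = 0.470280 + 0.437251 + 0.427069 = 1.334600

H = 1.3346 bits/symbol


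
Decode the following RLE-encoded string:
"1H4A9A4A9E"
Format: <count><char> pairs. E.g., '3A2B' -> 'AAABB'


Expanding each <count><char> pair:
  1H -> 'H'
  4A -> 'AAAA'
  9A -> 'AAAAAAAAA'
  4A -> 'AAAA'
  9E -> 'EEEEEEEEE'

Decoded = HAAAAAAAAAAAAAAAAAEEEEEEEEE


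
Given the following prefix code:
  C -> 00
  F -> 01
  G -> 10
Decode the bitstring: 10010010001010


Decoding step by step:
Bits 10 -> G
Bits 01 -> F
Bits 00 -> C
Bits 10 -> G
Bits 00 -> C
Bits 10 -> G
Bits 10 -> G


Decoded message: GFCGCGG


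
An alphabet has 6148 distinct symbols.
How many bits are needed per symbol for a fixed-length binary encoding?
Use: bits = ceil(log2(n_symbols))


log2(6148) = 12.5859
Bracket: 2^12 = 4096 < 6148 <= 2^13 = 8192
So ceil(log2(6148)) = 13

bits = ceil(log2(6148)) = ceil(12.5859) = 13 bits


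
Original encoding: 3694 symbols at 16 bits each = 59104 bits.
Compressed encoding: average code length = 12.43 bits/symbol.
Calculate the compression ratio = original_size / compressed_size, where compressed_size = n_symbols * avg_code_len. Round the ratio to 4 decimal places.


original_size = n_symbols * orig_bits = 3694 * 16 = 59104 bits
compressed_size = n_symbols * avg_code_len = 3694 * 12.43 = 45916.42 bits
ratio = original_size / compressed_size = 59104 / 45916.42 = 1.2872

Compression ratio = 1.2872


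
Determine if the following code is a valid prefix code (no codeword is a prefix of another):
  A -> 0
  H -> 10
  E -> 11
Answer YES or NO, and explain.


Checking each pair (does one codeword prefix another?):
  A='0' vs H='10': no prefix
  A='0' vs E='11': no prefix
  H='10' vs A='0': no prefix
  H='10' vs E='11': no prefix
  E='11' vs A='0': no prefix
  E='11' vs H='10': no prefix
No violation found over all pairs.

YES -- this is a valid prefix code. No codeword is a prefix of any other codeword.


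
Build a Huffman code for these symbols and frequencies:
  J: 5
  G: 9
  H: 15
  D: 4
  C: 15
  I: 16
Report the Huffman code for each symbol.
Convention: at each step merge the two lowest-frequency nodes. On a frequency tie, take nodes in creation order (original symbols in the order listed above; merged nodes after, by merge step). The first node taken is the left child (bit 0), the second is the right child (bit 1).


Huffman tree construction:
Step 1: Merge D(4) + J(5) = 9
Step 2: Merge G(9) + (D+J)(9) = 18
Step 3: Merge H(15) + C(15) = 30
Step 4: Merge I(16) + (G+(D+J))(18) = 34
Step 5: Merge (H+C)(30) + (I+(G+(D+J)))(34) = 64
Read each symbol's code off the tree from the root (left child = 0, right child = 1).

Codes:
  J: 1111 (length 4)
  G: 110 (length 3)
  H: 00 (length 2)
  D: 1110 (length 4)
  C: 01 (length 2)
  I: 10 (length 2)
Average code length: 155/64 = 2.4219 bits/symbol


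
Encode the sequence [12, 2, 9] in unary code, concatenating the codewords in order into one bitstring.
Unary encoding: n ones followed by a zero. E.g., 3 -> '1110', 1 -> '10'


Encode each number as n ones followed by a terminating 0:
  12 -> 1111111111110 (13 bits)
  2 -> 110 (3 bits)
  9 -> 1111111110 (10 bits)
Total length = 13 + 3 + 10 = 26 bits.

Unary([12, 2, 9]) = 11111111111101101111111110 (26 bits)


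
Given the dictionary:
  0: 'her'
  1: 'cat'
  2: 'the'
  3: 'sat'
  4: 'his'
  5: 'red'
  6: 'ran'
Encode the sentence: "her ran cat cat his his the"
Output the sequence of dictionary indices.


Look up each word in the dictionary:
  'her' -> 0
  'ran' -> 6
  'cat' -> 1
  'cat' -> 1
  'his' -> 4
  'his' -> 4
  'the' -> 2

Encoded: [0, 6, 1, 1, 4, 4, 2]


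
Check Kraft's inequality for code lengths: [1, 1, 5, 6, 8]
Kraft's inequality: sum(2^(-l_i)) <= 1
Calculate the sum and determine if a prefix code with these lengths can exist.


Sum = 2^(-1) + 2^(-1) + 2^(-5) + 2^(-6) + 2^(-8)
    = 0.5 + 0.5 + 0.03125 + 0.015625 + 0.00390625
    = 269/256 = 1.05078125
Since 1.05078125 > 1, Kraft's inequality is NOT satisfied.
A prefix code with these lengths CANNOT exist.

Kraft sum = 1.05078125. Not satisfied.


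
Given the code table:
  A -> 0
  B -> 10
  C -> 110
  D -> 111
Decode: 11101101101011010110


Decoding:
111 -> D
0 -> A
110 -> C
110 -> C
10 -> B
110 -> C
10 -> B
110 -> C


Result: DACCBCBC


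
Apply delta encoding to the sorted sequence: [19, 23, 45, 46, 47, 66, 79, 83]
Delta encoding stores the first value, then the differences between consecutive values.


First value: 19
Deltas:
  23 - 19 = 4
  45 - 23 = 22
  46 - 45 = 1
  47 - 46 = 1
  66 - 47 = 19
  79 - 66 = 13
  83 - 79 = 4


Delta encoded: [19, 4, 22, 1, 1, 19, 13, 4]


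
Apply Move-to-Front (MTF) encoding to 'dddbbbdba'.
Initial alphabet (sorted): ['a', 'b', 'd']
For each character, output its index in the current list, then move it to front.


MTF encoding:
'd': index 2 in ['a', 'b', 'd'] -> ['d', 'a', 'b']
'd': index 0 in ['d', 'a', 'b'] -> ['d', 'a', 'b']
'd': index 0 in ['d', 'a', 'b'] -> ['d', 'a', 'b']
'b': index 2 in ['d', 'a', 'b'] -> ['b', 'd', 'a']
'b': index 0 in ['b', 'd', 'a'] -> ['b', 'd', 'a']
'b': index 0 in ['b', 'd', 'a'] -> ['b', 'd', 'a']
'd': index 1 in ['b', 'd', 'a'] -> ['d', 'b', 'a']
'b': index 1 in ['d', 'b', 'a'] -> ['b', 'd', 'a']
'a': index 2 in ['b', 'd', 'a'] -> ['a', 'b', 'd']


Output: [2, 0, 0, 2, 0, 0, 1, 1, 2]


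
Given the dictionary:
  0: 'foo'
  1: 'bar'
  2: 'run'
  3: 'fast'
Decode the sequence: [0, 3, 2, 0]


Look up each index in the dictionary:
  0 -> 'foo'
  3 -> 'fast'
  2 -> 'run'
  0 -> 'foo'

Decoded: "foo fast run foo"


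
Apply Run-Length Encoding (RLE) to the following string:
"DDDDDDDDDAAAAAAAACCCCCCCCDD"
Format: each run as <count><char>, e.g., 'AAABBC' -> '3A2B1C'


Scanning runs left to right:
  i=0: run of 'D' x 9 -> '9D'
  i=9: run of 'A' x 8 -> '8A'
  i=17: run of 'C' x 8 -> '8C'
  i=25: run of 'D' x 2 -> '2D'

RLE = 9D8A8C2D


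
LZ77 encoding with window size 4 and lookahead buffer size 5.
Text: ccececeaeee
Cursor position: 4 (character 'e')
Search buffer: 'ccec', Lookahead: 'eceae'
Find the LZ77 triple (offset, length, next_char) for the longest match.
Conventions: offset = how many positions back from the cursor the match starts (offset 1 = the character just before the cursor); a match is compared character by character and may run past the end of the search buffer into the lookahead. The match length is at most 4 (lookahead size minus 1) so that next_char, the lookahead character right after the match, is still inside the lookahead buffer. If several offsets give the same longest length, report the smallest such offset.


Try each offset into the search buffer:
  offset=1 (pos 3, char 'c'): match length 0
  offset=2 (pos 2, char 'e'): match length 3
  offset=3 (pos 1, char 'c'): match length 0
  offset=4 (pos 0, char 'c'): match length 0
Longest match has length 3 at offset 2.
next_char = character at position 4 + 3 = 7 -> 'a'

Best match: offset=2, length=3 (matching 'ece' starting at position 2)
LZ77 triple: (2, 3, 'a')


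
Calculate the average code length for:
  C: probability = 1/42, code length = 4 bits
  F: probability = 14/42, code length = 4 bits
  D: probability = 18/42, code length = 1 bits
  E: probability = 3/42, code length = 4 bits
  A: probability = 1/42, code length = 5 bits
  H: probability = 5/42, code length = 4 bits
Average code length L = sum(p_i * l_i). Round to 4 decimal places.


Weighted contributions p_i * l_i:
  C: (1/42) * 4 = 4/42
  F: (14/42) * 4 = 56/42
  D: (18/42) * 1 = 18/42
  E: (3/42) * 4 = 12/42
  A: (1/42) * 5 = 5/42
  H: (5/42) * 4 = 20/42
Sum = (4 + 56 + 18 + 12 + 5 + 20)/42 = 115/42

L = 115/42 = 2.7381 bits/symbol


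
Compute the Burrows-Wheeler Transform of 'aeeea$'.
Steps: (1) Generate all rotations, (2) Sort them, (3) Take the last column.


Rotations (sorted):
  0: $aeeea -> last char: a
  1: a$aeee -> last char: e
  2: aeeea$ -> last char: $
  3: ea$aee -> last char: e
  4: eea$ae -> last char: e
  5: eeea$a -> last char: a


BWT = ae$eea


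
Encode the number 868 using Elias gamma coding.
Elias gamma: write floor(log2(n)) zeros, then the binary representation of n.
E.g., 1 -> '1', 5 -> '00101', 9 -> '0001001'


num_bits = floor(log2(868)) + 1 = 10
leading_zeros = num_bits - 1 = 9
binary(868) = 1101100100

Elias gamma(868) = '000000000' + '1101100100' = 0000000001101100100 (19 bits)


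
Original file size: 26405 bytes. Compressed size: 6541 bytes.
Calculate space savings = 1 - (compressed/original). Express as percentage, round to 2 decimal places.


ratio = compressed/original = 6541/26405 = 0.247718
savings = 1 - ratio = 1 - 0.247718 = 0.752282
as a percentage: 0.752282 * 100 = 75.23%

Space savings = 1 - 6541/26405 = 75.23%


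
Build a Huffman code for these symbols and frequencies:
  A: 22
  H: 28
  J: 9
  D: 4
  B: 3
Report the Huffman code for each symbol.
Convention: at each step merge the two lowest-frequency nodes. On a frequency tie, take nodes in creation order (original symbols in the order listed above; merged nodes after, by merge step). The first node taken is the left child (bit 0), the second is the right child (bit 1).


Huffman tree construction:
Step 1: Merge B(3) + D(4) = 7
Step 2: Merge (B+D)(7) + J(9) = 16
Step 3: Merge ((B+D)+J)(16) + A(22) = 38
Step 4: Merge H(28) + (((B+D)+J)+A)(38) = 66
Read each symbol's code off the tree from the root (left child = 0, right child = 1).

Codes:
  A: 11 (length 2)
  H: 0 (length 1)
  J: 101 (length 3)
  D: 1001 (length 4)
  B: 1000 (length 4)
Average code length: 127/66 = 1.9242 bits/symbol


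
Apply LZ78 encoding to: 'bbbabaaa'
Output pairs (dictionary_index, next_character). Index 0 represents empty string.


LZ78 encoding steps:
Dictionary: {0: ''}
Step 1: w='' (idx 0), next='b' -> output (0, 'b'), add 'b' as idx 1
Step 2: w='b' (idx 1), next='b' -> output (1, 'b'), add 'bb' as idx 2
Step 3: w='' (idx 0), next='a' -> output (0, 'a'), add 'a' as idx 3
Step 4: w='b' (idx 1), next='a' -> output (1, 'a'), add 'ba' as idx 4
Step 5: w='a' (idx 3), next='a' -> output (3, 'a'), add 'aa' as idx 5


Encoded: [(0, 'b'), (1, 'b'), (0, 'a'), (1, 'a'), (3, 'a')]


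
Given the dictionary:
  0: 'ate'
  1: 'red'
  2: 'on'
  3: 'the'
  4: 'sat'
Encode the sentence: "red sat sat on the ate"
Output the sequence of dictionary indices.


Look up each word in the dictionary:
  'red' -> 1
  'sat' -> 4
  'sat' -> 4
  'on' -> 2
  'the' -> 3
  'ate' -> 0

Encoded: [1, 4, 4, 2, 3, 0]


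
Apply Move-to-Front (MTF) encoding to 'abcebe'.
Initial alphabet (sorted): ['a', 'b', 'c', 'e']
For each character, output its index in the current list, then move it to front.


MTF encoding:
'a': index 0 in ['a', 'b', 'c', 'e'] -> ['a', 'b', 'c', 'e']
'b': index 1 in ['a', 'b', 'c', 'e'] -> ['b', 'a', 'c', 'e']
'c': index 2 in ['b', 'a', 'c', 'e'] -> ['c', 'b', 'a', 'e']
'e': index 3 in ['c', 'b', 'a', 'e'] -> ['e', 'c', 'b', 'a']
'b': index 2 in ['e', 'c', 'b', 'a'] -> ['b', 'e', 'c', 'a']
'e': index 1 in ['b', 'e', 'c', 'a'] -> ['e', 'b', 'c', 'a']


Output: [0, 1, 2, 3, 2, 1]


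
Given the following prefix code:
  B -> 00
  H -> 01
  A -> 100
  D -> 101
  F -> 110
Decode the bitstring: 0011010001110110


Decoding step by step:
Bits 00 -> B
Bits 110 -> F
Bits 100 -> A
Bits 01 -> H
Bits 110 -> F
Bits 110 -> F


Decoded message: BFAHFF


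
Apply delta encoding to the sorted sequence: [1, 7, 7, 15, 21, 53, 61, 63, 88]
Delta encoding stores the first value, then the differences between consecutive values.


First value: 1
Deltas:
  7 - 1 = 6
  7 - 7 = 0
  15 - 7 = 8
  21 - 15 = 6
  53 - 21 = 32
  61 - 53 = 8
  63 - 61 = 2
  88 - 63 = 25


Delta encoded: [1, 6, 0, 8, 6, 32, 8, 2, 25]
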